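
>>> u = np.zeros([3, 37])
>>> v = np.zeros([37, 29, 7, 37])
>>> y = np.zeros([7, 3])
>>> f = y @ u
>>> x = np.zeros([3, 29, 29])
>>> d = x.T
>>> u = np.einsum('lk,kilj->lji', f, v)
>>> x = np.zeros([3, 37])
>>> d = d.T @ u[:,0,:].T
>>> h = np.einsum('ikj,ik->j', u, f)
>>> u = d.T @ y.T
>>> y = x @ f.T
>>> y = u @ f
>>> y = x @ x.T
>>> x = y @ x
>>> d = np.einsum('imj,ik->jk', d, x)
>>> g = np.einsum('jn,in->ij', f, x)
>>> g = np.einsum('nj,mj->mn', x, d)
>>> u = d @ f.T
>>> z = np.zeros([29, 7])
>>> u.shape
(7, 7)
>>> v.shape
(37, 29, 7, 37)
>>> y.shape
(3, 3)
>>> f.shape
(7, 37)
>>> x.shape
(3, 37)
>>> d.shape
(7, 37)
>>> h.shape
(29,)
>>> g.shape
(7, 3)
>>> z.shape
(29, 7)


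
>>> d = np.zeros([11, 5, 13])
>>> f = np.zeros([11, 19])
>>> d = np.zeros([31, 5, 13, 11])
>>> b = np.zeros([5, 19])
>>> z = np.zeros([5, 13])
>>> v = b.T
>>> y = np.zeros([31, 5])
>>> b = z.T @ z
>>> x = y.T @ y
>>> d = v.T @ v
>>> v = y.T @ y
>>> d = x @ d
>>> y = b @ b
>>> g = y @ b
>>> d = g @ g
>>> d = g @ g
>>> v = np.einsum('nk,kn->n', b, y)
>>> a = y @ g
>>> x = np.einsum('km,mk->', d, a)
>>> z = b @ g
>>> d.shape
(13, 13)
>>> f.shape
(11, 19)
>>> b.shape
(13, 13)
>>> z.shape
(13, 13)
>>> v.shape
(13,)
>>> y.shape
(13, 13)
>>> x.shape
()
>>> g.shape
(13, 13)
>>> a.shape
(13, 13)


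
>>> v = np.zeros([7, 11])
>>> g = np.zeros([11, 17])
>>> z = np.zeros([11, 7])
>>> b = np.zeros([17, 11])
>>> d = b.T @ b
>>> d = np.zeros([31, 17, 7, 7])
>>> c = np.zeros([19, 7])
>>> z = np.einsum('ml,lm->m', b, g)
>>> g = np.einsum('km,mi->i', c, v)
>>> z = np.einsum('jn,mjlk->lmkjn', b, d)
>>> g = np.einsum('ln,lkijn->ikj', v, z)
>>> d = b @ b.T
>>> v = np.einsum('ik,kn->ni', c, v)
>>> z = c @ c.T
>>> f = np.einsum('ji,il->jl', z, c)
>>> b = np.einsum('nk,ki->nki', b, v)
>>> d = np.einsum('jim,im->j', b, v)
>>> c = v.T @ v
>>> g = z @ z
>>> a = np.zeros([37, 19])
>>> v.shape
(11, 19)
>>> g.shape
(19, 19)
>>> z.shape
(19, 19)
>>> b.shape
(17, 11, 19)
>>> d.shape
(17,)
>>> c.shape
(19, 19)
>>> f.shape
(19, 7)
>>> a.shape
(37, 19)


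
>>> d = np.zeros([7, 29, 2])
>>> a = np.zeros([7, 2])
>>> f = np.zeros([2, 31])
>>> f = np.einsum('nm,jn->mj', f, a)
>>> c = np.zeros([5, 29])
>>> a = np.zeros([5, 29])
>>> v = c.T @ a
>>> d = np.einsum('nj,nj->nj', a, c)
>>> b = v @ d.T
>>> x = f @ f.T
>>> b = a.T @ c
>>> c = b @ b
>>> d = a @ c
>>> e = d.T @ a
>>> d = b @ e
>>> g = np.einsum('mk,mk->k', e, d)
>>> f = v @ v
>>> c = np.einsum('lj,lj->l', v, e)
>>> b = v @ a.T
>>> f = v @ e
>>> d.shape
(29, 29)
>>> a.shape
(5, 29)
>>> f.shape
(29, 29)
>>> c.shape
(29,)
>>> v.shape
(29, 29)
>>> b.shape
(29, 5)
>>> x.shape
(31, 31)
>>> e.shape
(29, 29)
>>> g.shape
(29,)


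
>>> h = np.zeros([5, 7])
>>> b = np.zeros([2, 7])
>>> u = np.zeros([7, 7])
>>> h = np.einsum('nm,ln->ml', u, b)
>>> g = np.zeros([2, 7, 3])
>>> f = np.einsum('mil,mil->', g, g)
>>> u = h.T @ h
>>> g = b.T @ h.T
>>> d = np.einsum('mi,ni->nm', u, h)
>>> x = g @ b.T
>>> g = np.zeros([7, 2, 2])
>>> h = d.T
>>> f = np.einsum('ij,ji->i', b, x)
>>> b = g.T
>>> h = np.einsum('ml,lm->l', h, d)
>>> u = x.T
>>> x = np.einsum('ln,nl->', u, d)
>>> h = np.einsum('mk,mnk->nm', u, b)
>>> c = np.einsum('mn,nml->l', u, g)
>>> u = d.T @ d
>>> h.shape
(2, 2)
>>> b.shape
(2, 2, 7)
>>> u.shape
(2, 2)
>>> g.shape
(7, 2, 2)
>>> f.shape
(2,)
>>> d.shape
(7, 2)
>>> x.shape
()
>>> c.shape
(2,)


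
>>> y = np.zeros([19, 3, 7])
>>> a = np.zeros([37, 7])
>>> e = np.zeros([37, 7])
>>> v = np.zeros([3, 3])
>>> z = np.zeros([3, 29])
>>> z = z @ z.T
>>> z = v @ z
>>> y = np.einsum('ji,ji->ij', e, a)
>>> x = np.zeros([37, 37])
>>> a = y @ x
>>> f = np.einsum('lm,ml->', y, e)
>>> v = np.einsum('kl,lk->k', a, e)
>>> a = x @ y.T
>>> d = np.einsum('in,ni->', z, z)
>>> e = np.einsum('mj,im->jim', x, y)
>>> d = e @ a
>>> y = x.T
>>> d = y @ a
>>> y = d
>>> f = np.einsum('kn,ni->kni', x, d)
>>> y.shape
(37, 7)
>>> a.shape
(37, 7)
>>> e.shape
(37, 7, 37)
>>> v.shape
(7,)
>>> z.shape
(3, 3)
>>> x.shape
(37, 37)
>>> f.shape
(37, 37, 7)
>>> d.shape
(37, 7)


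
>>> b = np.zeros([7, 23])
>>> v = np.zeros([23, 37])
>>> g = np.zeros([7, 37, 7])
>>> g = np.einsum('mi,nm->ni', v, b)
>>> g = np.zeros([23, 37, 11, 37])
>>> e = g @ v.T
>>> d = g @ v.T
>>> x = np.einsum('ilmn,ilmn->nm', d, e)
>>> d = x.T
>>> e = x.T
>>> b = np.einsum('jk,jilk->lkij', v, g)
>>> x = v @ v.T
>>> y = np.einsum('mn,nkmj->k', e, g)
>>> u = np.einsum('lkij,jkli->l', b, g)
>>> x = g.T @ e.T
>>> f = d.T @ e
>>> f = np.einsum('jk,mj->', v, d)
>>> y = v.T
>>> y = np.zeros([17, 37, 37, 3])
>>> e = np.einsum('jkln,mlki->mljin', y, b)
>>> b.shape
(11, 37, 37, 23)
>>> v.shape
(23, 37)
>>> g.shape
(23, 37, 11, 37)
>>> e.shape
(11, 37, 17, 23, 3)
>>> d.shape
(11, 23)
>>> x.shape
(37, 11, 37, 11)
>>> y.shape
(17, 37, 37, 3)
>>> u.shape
(11,)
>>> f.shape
()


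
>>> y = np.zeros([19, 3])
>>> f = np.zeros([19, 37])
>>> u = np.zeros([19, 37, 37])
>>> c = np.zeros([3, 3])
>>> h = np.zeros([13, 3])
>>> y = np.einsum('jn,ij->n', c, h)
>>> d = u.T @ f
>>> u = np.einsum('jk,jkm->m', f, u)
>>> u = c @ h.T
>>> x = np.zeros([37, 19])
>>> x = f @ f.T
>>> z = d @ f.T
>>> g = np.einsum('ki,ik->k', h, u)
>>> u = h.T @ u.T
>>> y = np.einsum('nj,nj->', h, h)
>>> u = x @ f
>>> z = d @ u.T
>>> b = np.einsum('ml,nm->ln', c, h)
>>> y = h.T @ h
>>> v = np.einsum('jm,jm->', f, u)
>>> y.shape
(3, 3)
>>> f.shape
(19, 37)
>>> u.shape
(19, 37)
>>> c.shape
(3, 3)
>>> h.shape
(13, 3)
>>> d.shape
(37, 37, 37)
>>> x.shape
(19, 19)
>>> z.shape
(37, 37, 19)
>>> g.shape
(13,)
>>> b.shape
(3, 13)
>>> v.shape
()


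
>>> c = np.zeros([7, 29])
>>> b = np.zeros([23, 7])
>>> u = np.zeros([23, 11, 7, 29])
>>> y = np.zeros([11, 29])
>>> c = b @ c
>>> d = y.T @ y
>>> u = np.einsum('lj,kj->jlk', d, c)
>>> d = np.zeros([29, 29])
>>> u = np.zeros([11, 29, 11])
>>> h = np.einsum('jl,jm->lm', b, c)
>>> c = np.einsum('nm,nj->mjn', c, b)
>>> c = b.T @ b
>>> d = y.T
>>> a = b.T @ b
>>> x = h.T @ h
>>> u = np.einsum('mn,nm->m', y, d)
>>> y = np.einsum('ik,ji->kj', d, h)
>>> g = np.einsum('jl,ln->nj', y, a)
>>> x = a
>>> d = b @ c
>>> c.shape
(7, 7)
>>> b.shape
(23, 7)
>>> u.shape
(11,)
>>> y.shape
(11, 7)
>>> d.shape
(23, 7)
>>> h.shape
(7, 29)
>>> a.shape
(7, 7)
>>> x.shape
(7, 7)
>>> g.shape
(7, 11)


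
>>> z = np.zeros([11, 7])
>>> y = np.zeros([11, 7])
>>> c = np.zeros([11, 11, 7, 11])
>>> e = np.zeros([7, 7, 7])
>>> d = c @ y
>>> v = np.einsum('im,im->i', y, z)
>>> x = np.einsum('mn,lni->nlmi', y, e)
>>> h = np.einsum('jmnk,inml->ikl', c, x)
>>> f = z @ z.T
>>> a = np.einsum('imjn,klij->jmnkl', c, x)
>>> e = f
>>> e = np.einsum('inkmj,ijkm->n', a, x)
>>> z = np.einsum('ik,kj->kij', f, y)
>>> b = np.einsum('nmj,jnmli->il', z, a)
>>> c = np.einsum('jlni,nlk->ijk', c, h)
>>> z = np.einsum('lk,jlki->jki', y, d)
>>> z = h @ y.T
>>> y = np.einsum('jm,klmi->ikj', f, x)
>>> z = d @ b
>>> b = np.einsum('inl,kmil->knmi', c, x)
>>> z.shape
(11, 11, 7, 7)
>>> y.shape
(7, 7, 11)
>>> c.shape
(11, 11, 7)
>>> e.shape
(11,)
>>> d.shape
(11, 11, 7, 7)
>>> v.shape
(11,)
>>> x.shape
(7, 7, 11, 7)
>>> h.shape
(7, 11, 7)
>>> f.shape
(11, 11)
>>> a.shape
(7, 11, 11, 7, 7)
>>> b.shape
(7, 11, 7, 11)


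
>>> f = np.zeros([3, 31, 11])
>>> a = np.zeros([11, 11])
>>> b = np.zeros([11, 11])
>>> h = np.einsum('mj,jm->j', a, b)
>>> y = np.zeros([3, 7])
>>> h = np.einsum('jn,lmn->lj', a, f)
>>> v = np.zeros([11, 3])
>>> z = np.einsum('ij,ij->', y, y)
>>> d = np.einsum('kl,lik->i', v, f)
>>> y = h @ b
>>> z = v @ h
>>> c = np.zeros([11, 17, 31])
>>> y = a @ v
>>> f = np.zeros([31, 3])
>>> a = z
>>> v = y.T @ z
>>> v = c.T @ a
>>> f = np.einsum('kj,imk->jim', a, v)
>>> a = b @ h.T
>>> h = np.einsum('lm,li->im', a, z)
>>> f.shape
(11, 31, 17)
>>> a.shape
(11, 3)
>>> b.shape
(11, 11)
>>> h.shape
(11, 3)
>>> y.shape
(11, 3)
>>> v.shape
(31, 17, 11)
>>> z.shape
(11, 11)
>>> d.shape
(31,)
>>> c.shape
(11, 17, 31)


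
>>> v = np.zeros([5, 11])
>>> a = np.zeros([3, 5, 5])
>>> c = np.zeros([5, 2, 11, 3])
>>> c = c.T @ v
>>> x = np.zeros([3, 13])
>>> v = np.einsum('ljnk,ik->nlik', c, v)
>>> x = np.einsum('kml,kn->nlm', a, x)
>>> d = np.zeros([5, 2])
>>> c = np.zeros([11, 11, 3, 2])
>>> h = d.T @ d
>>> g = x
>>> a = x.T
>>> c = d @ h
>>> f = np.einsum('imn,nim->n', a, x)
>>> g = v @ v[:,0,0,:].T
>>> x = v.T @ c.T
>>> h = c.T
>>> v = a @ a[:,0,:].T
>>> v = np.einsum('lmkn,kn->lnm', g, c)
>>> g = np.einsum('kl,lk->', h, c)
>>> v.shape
(2, 2, 3)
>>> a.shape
(5, 5, 13)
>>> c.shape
(5, 2)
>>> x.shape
(11, 5, 3, 5)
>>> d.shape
(5, 2)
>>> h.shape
(2, 5)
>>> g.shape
()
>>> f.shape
(13,)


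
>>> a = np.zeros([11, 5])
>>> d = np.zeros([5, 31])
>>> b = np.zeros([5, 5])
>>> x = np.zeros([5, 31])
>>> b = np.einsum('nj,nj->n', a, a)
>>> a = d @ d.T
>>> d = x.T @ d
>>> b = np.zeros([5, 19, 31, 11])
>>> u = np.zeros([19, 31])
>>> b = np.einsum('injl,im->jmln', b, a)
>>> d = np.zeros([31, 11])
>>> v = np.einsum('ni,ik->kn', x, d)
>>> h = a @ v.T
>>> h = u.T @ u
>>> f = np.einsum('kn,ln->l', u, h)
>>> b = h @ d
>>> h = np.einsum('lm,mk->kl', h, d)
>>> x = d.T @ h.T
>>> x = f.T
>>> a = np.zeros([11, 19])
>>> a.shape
(11, 19)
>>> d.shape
(31, 11)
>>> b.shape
(31, 11)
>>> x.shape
(31,)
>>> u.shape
(19, 31)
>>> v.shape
(11, 5)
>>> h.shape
(11, 31)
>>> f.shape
(31,)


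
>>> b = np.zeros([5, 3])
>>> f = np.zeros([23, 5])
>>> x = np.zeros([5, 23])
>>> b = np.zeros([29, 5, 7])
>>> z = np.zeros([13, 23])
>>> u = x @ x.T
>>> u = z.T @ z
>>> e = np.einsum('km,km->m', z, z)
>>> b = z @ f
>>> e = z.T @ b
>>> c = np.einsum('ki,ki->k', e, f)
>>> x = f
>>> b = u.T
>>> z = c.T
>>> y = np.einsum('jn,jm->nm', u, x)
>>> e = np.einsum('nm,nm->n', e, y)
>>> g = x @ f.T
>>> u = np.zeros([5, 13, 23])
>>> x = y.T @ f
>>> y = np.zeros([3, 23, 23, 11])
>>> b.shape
(23, 23)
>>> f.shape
(23, 5)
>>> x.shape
(5, 5)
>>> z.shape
(23,)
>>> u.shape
(5, 13, 23)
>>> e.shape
(23,)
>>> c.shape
(23,)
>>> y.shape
(3, 23, 23, 11)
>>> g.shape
(23, 23)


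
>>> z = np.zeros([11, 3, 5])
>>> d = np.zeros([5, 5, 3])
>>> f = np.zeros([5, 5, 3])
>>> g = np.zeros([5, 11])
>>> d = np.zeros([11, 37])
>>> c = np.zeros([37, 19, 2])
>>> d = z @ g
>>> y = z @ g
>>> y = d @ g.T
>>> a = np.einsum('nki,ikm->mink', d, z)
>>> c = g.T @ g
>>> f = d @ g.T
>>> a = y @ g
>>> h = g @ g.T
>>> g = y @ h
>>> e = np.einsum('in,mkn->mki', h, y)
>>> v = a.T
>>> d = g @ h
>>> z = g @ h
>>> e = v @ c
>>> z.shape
(11, 3, 5)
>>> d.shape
(11, 3, 5)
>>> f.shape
(11, 3, 5)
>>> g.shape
(11, 3, 5)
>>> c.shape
(11, 11)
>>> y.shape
(11, 3, 5)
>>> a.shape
(11, 3, 11)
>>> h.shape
(5, 5)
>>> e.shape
(11, 3, 11)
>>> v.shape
(11, 3, 11)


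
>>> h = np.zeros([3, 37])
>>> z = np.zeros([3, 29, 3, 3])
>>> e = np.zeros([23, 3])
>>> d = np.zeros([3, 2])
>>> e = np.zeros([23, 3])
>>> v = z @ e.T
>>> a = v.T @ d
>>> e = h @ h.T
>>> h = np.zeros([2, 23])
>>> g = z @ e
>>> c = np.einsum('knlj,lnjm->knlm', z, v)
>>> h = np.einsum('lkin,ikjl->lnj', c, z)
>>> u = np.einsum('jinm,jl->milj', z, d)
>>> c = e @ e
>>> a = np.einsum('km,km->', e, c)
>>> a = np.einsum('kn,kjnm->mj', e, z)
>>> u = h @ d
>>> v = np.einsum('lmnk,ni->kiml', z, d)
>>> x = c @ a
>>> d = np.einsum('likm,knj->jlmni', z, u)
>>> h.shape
(3, 23, 3)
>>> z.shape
(3, 29, 3, 3)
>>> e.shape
(3, 3)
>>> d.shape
(2, 3, 3, 23, 29)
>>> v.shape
(3, 2, 29, 3)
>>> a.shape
(3, 29)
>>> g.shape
(3, 29, 3, 3)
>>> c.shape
(3, 3)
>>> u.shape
(3, 23, 2)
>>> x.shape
(3, 29)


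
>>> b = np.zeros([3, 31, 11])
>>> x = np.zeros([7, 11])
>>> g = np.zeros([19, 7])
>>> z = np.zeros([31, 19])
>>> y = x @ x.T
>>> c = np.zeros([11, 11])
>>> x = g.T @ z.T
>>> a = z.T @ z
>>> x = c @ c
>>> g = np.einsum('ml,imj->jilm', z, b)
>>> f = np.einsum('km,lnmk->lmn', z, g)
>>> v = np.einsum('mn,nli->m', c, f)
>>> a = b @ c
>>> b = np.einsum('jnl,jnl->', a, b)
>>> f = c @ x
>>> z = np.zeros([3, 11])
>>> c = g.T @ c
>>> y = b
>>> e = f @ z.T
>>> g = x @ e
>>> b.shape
()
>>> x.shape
(11, 11)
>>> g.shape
(11, 3)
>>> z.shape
(3, 11)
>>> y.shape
()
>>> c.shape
(31, 19, 3, 11)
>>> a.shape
(3, 31, 11)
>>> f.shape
(11, 11)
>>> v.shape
(11,)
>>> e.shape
(11, 3)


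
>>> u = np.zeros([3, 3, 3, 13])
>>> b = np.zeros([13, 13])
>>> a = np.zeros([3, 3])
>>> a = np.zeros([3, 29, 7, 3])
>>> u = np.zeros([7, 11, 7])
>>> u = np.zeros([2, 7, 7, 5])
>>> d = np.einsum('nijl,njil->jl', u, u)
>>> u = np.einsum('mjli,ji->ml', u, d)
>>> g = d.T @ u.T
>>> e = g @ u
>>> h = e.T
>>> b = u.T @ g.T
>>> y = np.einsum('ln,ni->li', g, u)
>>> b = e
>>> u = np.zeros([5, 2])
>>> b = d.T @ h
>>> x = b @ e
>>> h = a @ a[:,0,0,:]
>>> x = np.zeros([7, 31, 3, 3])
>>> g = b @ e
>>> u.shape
(5, 2)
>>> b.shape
(5, 5)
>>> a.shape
(3, 29, 7, 3)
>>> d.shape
(7, 5)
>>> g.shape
(5, 7)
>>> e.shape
(5, 7)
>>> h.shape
(3, 29, 7, 3)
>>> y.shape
(5, 7)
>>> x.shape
(7, 31, 3, 3)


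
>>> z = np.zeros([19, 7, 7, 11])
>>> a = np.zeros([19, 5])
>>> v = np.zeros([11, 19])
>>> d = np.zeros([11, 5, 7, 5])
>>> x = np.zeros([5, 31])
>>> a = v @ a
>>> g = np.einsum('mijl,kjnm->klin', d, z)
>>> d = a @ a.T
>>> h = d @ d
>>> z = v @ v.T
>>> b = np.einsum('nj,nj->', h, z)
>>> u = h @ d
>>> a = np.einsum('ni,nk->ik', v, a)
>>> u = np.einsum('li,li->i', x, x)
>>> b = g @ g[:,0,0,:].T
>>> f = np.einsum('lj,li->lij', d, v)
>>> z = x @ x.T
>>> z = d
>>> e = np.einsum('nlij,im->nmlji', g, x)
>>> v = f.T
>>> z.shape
(11, 11)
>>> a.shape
(19, 5)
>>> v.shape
(11, 19, 11)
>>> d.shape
(11, 11)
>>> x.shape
(5, 31)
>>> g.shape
(19, 5, 5, 7)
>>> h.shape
(11, 11)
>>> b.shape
(19, 5, 5, 19)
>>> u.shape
(31,)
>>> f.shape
(11, 19, 11)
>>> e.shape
(19, 31, 5, 7, 5)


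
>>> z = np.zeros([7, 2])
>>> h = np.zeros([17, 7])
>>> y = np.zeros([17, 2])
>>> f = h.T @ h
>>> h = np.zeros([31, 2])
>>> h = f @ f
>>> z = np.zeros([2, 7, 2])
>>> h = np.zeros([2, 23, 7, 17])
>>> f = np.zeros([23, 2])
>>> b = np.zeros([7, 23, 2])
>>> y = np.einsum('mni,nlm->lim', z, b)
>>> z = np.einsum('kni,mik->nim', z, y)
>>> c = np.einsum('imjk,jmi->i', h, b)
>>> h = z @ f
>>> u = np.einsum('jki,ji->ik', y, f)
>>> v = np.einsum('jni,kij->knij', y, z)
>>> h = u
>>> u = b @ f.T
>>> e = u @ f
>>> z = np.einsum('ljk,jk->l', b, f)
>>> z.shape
(7,)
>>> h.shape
(2, 2)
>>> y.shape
(23, 2, 2)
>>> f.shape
(23, 2)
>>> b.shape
(7, 23, 2)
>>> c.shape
(2,)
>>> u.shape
(7, 23, 23)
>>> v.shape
(7, 2, 2, 23)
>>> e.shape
(7, 23, 2)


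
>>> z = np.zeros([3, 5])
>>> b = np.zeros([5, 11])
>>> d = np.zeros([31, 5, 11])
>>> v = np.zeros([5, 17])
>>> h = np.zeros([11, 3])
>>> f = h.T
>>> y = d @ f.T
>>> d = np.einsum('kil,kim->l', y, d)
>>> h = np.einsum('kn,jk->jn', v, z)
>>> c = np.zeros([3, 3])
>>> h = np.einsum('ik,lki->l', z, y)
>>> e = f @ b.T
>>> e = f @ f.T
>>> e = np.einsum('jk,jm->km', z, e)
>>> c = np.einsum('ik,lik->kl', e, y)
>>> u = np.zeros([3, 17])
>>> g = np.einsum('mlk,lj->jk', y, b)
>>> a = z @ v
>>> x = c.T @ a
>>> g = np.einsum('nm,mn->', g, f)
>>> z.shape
(3, 5)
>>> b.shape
(5, 11)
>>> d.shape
(3,)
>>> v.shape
(5, 17)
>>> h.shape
(31,)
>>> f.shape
(3, 11)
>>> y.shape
(31, 5, 3)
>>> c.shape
(3, 31)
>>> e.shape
(5, 3)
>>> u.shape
(3, 17)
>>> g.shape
()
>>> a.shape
(3, 17)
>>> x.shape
(31, 17)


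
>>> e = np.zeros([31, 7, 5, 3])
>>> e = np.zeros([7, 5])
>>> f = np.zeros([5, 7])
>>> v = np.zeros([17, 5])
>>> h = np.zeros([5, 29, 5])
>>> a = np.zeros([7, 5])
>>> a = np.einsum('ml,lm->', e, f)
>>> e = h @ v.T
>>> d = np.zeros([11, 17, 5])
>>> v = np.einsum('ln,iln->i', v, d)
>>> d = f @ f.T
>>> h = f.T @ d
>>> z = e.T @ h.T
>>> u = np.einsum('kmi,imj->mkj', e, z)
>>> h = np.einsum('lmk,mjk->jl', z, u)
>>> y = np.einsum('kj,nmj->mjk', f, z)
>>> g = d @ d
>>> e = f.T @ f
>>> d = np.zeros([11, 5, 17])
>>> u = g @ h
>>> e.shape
(7, 7)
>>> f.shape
(5, 7)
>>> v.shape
(11,)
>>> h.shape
(5, 17)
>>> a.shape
()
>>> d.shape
(11, 5, 17)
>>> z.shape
(17, 29, 7)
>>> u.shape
(5, 17)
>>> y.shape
(29, 7, 5)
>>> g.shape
(5, 5)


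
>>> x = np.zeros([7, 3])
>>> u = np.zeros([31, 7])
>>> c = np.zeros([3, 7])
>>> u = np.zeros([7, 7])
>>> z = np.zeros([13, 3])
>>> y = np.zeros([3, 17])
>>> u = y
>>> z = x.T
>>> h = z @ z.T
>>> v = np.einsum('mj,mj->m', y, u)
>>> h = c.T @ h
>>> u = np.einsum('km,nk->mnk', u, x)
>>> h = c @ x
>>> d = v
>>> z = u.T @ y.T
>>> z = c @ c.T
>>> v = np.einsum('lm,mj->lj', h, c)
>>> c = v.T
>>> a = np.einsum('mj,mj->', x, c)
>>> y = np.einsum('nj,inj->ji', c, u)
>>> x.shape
(7, 3)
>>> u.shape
(17, 7, 3)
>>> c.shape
(7, 3)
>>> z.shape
(3, 3)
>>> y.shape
(3, 17)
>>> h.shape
(3, 3)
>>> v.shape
(3, 7)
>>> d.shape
(3,)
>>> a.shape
()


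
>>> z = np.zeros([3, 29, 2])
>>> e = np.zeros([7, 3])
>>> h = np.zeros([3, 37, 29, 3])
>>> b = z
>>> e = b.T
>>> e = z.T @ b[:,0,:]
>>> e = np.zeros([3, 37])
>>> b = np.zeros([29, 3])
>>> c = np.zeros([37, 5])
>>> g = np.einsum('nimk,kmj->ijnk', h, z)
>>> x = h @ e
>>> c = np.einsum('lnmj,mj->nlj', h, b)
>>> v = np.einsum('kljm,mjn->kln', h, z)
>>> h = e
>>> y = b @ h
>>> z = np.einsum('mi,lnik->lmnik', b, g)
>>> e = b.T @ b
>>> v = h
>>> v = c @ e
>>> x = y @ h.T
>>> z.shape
(37, 29, 2, 3, 3)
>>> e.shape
(3, 3)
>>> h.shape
(3, 37)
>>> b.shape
(29, 3)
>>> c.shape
(37, 3, 3)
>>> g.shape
(37, 2, 3, 3)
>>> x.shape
(29, 3)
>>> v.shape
(37, 3, 3)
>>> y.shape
(29, 37)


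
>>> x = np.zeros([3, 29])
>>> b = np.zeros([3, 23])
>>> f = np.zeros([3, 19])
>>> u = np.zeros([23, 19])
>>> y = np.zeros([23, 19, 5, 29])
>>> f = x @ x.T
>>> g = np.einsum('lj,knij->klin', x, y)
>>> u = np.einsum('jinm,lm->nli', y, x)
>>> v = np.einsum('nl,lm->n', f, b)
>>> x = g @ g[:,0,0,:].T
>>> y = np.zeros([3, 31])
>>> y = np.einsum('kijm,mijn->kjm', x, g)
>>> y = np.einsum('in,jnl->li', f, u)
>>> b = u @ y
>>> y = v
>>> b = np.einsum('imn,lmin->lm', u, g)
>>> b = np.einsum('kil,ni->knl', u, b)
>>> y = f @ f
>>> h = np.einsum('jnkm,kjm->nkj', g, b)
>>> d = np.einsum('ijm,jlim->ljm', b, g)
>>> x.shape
(23, 3, 5, 23)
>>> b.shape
(5, 23, 19)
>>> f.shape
(3, 3)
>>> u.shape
(5, 3, 19)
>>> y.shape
(3, 3)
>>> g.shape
(23, 3, 5, 19)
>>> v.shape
(3,)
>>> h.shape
(3, 5, 23)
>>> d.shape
(3, 23, 19)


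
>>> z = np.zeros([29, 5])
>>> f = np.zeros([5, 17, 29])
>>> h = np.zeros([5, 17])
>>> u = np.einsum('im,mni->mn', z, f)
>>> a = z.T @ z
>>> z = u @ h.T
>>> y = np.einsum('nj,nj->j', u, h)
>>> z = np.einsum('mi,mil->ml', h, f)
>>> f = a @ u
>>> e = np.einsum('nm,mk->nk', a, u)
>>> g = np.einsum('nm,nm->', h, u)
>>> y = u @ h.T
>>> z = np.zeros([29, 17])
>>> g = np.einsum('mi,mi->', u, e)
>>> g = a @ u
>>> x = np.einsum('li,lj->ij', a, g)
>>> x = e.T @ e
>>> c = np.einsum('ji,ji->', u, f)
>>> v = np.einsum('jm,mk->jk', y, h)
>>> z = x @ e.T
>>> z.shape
(17, 5)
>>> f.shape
(5, 17)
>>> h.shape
(5, 17)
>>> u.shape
(5, 17)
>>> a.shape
(5, 5)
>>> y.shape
(5, 5)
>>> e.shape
(5, 17)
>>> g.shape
(5, 17)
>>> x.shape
(17, 17)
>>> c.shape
()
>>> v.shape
(5, 17)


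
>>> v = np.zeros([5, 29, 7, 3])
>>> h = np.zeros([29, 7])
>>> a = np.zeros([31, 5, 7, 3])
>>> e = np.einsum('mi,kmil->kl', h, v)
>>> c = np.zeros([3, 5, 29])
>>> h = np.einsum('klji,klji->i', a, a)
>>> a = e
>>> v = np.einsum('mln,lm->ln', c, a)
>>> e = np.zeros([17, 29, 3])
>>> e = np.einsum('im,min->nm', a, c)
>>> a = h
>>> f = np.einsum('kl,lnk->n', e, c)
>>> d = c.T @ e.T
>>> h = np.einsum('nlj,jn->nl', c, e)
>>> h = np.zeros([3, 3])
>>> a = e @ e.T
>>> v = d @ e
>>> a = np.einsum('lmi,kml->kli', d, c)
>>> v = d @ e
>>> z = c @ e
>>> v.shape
(29, 5, 3)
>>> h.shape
(3, 3)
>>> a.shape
(3, 29, 29)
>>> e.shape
(29, 3)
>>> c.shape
(3, 5, 29)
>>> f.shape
(5,)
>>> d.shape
(29, 5, 29)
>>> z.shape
(3, 5, 3)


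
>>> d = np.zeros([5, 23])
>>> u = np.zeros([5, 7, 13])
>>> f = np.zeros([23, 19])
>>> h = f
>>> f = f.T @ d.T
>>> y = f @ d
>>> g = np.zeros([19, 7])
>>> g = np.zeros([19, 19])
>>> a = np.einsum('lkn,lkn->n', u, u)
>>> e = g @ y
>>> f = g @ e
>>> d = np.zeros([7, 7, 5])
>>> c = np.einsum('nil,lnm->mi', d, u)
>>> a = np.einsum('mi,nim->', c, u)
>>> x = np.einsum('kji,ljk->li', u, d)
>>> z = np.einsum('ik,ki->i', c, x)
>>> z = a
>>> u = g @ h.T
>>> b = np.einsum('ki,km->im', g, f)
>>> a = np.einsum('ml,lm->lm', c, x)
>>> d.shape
(7, 7, 5)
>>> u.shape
(19, 23)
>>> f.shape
(19, 23)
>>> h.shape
(23, 19)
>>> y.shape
(19, 23)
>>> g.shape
(19, 19)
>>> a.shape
(7, 13)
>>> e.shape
(19, 23)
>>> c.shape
(13, 7)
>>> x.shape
(7, 13)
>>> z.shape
()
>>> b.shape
(19, 23)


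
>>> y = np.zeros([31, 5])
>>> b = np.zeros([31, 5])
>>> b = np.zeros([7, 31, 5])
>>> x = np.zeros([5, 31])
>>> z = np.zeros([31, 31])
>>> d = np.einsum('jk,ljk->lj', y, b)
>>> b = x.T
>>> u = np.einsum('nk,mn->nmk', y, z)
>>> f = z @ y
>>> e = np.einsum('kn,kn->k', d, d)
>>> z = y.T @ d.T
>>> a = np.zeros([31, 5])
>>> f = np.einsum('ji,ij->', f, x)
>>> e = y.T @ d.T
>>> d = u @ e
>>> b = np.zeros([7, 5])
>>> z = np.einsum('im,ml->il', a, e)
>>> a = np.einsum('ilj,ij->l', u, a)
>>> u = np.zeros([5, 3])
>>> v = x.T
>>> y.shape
(31, 5)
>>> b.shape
(7, 5)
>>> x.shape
(5, 31)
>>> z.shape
(31, 7)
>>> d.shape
(31, 31, 7)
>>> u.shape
(5, 3)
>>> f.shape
()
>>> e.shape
(5, 7)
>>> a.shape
(31,)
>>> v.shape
(31, 5)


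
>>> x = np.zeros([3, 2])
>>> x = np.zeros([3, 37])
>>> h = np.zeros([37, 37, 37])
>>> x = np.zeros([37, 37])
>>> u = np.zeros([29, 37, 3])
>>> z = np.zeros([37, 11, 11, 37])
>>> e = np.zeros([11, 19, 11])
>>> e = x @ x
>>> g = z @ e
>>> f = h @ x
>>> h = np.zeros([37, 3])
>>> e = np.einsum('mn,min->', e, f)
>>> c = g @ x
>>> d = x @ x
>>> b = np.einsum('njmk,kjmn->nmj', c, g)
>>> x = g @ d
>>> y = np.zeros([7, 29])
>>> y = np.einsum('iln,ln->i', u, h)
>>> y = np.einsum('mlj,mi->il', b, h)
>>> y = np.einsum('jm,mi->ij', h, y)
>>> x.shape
(37, 11, 11, 37)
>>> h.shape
(37, 3)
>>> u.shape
(29, 37, 3)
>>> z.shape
(37, 11, 11, 37)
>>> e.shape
()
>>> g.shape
(37, 11, 11, 37)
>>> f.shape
(37, 37, 37)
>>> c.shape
(37, 11, 11, 37)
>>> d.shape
(37, 37)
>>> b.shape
(37, 11, 11)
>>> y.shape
(11, 37)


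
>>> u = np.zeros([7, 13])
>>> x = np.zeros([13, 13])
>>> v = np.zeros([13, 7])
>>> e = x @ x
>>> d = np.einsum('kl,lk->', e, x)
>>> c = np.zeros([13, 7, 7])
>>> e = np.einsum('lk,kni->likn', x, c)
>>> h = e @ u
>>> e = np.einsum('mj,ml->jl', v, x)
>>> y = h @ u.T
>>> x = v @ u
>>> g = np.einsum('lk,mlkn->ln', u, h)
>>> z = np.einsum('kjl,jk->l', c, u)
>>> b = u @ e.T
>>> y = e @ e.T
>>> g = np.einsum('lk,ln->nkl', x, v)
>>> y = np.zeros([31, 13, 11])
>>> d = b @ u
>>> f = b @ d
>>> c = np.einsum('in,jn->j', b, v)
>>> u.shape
(7, 13)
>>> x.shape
(13, 13)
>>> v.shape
(13, 7)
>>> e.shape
(7, 13)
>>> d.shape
(7, 13)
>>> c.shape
(13,)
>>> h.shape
(13, 7, 13, 13)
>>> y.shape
(31, 13, 11)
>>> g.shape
(7, 13, 13)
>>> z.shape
(7,)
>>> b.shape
(7, 7)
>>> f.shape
(7, 13)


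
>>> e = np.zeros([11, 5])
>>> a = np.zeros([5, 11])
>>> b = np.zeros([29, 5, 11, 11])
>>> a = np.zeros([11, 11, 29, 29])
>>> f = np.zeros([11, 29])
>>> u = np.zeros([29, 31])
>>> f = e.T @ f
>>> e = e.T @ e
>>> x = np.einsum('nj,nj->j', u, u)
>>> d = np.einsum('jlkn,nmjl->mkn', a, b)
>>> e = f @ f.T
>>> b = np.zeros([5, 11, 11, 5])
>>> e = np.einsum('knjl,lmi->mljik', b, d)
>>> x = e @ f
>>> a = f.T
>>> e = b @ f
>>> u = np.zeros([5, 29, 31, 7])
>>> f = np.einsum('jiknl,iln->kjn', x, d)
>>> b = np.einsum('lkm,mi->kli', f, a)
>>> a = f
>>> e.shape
(5, 11, 11, 29)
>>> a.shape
(11, 29, 29)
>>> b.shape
(29, 11, 5)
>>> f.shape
(11, 29, 29)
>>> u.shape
(5, 29, 31, 7)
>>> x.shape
(29, 5, 11, 29, 29)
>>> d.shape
(5, 29, 29)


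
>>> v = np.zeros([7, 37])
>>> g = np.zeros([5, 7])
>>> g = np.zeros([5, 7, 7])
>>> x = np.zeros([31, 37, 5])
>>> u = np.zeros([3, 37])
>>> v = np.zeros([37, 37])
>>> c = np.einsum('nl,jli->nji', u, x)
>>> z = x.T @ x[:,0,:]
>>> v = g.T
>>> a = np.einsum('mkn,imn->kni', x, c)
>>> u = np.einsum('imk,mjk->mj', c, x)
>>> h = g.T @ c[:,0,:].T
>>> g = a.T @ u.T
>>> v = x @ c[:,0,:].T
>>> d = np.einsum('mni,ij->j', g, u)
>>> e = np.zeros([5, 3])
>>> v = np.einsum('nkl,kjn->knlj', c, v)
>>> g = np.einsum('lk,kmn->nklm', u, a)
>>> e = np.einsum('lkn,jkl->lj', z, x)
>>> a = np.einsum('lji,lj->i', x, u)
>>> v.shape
(31, 3, 5, 37)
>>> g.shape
(3, 37, 31, 5)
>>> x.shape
(31, 37, 5)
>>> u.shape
(31, 37)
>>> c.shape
(3, 31, 5)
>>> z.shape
(5, 37, 5)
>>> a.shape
(5,)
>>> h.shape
(7, 7, 3)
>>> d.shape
(37,)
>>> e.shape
(5, 31)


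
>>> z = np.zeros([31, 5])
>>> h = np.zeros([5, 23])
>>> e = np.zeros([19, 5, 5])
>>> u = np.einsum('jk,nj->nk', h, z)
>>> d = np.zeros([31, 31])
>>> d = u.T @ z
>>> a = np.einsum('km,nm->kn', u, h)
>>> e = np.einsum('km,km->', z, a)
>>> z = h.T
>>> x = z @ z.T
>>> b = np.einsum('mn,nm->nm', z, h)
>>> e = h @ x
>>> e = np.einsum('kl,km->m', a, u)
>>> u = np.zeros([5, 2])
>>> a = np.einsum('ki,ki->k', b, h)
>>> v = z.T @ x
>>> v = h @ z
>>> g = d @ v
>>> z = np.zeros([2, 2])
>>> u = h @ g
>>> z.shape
(2, 2)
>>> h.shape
(5, 23)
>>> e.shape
(23,)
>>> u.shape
(5, 5)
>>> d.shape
(23, 5)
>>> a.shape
(5,)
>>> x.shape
(23, 23)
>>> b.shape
(5, 23)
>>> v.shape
(5, 5)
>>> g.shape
(23, 5)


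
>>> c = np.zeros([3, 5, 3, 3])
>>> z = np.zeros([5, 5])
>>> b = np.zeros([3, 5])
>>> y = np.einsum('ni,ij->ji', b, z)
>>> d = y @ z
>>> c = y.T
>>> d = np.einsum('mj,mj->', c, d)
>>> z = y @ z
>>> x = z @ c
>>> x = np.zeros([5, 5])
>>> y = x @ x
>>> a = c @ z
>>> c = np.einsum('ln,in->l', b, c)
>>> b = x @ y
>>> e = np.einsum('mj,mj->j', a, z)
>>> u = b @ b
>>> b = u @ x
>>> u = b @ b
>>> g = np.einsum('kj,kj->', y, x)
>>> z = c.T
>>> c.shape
(3,)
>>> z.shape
(3,)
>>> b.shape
(5, 5)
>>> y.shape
(5, 5)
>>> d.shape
()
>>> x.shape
(5, 5)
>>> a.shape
(5, 5)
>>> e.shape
(5,)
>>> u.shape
(5, 5)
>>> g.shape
()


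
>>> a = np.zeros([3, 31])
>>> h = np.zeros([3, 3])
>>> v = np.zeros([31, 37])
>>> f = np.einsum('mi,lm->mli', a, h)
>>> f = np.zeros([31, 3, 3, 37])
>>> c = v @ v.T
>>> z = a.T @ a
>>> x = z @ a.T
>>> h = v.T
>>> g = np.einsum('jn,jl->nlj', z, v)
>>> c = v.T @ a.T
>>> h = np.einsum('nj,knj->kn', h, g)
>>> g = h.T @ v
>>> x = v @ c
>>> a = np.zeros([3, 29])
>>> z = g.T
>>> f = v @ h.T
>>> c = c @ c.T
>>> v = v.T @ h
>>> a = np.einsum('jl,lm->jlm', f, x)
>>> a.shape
(31, 31, 3)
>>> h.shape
(31, 37)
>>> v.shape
(37, 37)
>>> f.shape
(31, 31)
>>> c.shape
(37, 37)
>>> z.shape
(37, 37)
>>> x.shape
(31, 3)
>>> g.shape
(37, 37)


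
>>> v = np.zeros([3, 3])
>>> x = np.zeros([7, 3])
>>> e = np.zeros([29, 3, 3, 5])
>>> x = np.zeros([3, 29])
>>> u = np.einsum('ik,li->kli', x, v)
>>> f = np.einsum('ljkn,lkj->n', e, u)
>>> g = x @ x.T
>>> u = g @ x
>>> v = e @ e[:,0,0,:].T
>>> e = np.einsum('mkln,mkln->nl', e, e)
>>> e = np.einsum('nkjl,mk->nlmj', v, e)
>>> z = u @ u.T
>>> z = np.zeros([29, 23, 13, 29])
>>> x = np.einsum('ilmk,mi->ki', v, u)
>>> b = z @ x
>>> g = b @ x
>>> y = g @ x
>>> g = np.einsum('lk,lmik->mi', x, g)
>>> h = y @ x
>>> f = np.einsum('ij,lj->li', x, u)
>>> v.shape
(29, 3, 3, 29)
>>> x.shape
(29, 29)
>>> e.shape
(29, 29, 5, 3)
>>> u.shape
(3, 29)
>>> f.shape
(3, 29)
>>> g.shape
(23, 13)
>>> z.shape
(29, 23, 13, 29)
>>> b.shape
(29, 23, 13, 29)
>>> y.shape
(29, 23, 13, 29)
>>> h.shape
(29, 23, 13, 29)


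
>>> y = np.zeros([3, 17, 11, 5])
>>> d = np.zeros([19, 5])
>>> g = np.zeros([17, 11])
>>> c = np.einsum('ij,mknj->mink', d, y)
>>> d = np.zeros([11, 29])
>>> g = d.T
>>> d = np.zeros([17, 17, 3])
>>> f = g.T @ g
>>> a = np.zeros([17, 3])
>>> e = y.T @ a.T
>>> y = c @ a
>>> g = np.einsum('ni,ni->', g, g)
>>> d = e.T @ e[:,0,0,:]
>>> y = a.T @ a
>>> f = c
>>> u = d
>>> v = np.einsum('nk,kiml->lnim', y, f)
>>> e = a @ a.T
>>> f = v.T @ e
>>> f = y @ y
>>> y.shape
(3, 3)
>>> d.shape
(17, 17, 11, 17)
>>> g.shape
()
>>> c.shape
(3, 19, 11, 17)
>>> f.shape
(3, 3)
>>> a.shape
(17, 3)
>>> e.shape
(17, 17)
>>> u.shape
(17, 17, 11, 17)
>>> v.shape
(17, 3, 19, 11)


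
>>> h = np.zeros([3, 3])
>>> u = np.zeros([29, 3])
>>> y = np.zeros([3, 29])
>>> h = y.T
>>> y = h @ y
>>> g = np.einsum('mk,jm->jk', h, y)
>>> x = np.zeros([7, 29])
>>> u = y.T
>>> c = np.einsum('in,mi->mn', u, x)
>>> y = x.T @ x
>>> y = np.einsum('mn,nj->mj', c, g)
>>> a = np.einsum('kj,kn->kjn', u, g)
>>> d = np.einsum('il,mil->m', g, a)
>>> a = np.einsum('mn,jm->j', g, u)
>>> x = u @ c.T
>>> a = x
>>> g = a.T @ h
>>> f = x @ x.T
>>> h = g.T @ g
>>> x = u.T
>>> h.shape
(3, 3)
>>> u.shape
(29, 29)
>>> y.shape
(7, 3)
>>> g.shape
(7, 3)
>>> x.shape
(29, 29)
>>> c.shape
(7, 29)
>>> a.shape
(29, 7)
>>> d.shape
(29,)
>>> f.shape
(29, 29)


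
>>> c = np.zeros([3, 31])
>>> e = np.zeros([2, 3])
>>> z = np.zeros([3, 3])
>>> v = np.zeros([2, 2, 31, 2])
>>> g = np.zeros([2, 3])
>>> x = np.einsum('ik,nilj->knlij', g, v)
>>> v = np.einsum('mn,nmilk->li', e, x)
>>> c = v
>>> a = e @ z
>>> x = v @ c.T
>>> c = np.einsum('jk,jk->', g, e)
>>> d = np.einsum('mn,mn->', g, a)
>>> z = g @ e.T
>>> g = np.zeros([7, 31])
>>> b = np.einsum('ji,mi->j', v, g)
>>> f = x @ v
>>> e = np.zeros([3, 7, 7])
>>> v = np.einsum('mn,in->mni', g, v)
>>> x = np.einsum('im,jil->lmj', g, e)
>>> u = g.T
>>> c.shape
()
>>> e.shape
(3, 7, 7)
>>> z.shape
(2, 2)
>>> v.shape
(7, 31, 2)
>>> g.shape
(7, 31)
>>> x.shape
(7, 31, 3)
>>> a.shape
(2, 3)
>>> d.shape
()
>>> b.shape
(2,)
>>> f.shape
(2, 31)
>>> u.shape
(31, 7)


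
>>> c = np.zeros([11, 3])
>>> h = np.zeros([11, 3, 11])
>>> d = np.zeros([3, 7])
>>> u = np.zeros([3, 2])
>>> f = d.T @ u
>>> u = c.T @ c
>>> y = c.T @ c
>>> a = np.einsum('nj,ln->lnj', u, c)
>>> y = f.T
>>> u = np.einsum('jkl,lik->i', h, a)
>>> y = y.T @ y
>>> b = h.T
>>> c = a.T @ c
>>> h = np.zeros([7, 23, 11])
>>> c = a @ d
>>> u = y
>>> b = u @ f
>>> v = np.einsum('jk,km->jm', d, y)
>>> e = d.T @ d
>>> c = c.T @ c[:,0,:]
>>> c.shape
(7, 3, 7)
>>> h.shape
(7, 23, 11)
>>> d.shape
(3, 7)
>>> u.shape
(7, 7)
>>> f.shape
(7, 2)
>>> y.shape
(7, 7)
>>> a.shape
(11, 3, 3)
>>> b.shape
(7, 2)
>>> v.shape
(3, 7)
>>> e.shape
(7, 7)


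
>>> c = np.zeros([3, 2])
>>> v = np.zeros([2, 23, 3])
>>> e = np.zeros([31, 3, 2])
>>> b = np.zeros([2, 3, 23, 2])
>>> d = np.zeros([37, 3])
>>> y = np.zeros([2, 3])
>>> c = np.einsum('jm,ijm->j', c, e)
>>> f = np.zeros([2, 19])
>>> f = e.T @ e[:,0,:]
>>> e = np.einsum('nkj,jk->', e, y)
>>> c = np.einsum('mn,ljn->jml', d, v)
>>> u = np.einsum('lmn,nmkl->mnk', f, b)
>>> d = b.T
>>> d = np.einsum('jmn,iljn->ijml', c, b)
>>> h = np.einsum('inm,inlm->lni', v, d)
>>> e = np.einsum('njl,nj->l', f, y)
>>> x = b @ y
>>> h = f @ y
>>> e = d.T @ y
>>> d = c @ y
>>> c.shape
(23, 37, 2)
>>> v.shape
(2, 23, 3)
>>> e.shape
(3, 37, 23, 3)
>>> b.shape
(2, 3, 23, 2)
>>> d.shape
(23, 37, 3)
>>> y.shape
(2, 3)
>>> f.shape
(2, 3, 2)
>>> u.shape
(3, 2, 23)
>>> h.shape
(2, 3, 3)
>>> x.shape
(2, 3, 23, 3)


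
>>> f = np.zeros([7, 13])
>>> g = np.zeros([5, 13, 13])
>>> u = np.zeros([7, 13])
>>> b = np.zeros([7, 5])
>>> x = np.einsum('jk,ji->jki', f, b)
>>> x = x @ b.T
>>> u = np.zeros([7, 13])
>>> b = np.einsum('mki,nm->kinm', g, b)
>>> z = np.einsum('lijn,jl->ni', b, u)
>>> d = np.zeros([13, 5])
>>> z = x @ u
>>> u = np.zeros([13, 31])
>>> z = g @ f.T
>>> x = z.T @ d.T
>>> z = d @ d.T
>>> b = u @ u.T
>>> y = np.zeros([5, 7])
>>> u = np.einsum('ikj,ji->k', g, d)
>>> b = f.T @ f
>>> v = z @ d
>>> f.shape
(7, 13)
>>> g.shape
(5, 13, 13)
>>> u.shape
(13,)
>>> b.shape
(13, 13)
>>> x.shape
(7, 13, 13)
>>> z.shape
(13, 13)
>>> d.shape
(13, 5)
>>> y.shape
(5, 7)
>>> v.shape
(13, 5)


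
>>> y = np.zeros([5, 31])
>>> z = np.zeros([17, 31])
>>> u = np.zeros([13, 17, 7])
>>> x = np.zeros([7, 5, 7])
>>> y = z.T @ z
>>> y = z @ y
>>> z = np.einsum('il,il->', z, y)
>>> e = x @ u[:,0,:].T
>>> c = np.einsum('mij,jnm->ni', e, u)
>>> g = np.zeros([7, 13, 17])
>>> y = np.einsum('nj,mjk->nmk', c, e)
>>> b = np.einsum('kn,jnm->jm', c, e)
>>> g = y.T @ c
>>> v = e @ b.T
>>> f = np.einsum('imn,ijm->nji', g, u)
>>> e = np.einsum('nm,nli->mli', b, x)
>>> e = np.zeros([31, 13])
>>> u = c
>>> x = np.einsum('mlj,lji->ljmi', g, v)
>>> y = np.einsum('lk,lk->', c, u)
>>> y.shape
()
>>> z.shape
()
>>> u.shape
(17, 5)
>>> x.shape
(7, 5, 13, 7)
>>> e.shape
(31, 13)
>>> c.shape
(17, 5)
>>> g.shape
(13, 7, 5)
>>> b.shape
(7, 13)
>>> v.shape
(7, 5, 7)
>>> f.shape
(5, 17, 13)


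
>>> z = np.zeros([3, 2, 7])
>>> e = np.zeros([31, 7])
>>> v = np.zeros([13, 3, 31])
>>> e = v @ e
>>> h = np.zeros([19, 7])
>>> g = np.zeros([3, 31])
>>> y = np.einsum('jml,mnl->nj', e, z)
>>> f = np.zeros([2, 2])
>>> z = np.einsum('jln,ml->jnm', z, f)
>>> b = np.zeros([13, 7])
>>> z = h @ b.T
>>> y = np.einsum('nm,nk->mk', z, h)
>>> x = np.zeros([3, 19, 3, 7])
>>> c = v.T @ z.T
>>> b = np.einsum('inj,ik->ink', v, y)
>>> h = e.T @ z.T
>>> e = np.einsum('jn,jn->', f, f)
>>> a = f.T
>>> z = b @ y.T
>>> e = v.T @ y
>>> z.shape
(13, 3, 13)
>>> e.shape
(31, 3, 7)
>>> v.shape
(13, 3, 31)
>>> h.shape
(7, 3, 19)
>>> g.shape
(3, 31)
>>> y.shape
(13, 7)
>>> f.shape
(2, 2)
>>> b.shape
(13, 3, 7)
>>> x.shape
(3, 19, 3, 7)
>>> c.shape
(31, 3, 19)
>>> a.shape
(2, 2)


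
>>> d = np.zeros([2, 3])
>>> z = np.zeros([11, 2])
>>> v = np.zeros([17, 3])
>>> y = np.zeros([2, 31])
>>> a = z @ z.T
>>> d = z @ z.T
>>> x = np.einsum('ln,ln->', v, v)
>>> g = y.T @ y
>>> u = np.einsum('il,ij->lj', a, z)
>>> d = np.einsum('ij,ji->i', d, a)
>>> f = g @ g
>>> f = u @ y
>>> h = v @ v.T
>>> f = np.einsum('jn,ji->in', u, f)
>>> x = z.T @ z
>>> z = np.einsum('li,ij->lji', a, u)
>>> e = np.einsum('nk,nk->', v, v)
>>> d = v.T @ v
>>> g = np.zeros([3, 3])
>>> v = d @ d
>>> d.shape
(3, 3)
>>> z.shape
(11, 2, 11)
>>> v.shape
(3, 3)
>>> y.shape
(2, 31)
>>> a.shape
(11, 11)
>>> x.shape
(2, 2)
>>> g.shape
(3, 3)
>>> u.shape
(11, 2)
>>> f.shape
(31, 2)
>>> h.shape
(17, 17)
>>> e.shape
()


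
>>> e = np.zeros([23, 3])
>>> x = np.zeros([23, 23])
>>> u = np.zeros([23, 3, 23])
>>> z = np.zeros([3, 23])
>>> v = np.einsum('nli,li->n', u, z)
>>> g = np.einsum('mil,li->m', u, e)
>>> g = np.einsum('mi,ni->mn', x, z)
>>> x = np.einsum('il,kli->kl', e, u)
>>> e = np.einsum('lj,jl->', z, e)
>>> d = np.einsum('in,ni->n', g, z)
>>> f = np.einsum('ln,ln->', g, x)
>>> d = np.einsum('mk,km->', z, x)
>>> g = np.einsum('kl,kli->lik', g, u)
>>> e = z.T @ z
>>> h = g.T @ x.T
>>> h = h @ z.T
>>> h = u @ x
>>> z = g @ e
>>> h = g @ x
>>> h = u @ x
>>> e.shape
(23, 23)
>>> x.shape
(23, 3)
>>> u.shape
(23, 3, 23)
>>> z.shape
(3, 23, 23)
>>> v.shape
(23,)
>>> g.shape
(3, 23, 23)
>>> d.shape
()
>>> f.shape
()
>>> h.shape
(23, 3, 3)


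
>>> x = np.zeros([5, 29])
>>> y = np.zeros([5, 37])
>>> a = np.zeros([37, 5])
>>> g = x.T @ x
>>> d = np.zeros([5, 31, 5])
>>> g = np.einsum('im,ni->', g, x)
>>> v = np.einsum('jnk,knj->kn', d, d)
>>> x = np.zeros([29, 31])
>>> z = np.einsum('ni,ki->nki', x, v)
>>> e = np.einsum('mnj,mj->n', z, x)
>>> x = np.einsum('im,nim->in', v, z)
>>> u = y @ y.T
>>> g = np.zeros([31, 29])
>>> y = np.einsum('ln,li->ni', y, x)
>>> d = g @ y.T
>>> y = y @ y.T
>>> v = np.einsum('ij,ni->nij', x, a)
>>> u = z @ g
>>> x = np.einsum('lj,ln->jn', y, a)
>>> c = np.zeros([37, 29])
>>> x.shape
(37, 5)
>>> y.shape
(37, 37)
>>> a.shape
(37, 5)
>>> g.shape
(31, 29)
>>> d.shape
(31, 37)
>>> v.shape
(37, 5, 29)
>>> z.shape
(29, 5, 31)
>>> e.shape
(5,)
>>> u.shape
(29, 5, 29)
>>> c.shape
(37, 29)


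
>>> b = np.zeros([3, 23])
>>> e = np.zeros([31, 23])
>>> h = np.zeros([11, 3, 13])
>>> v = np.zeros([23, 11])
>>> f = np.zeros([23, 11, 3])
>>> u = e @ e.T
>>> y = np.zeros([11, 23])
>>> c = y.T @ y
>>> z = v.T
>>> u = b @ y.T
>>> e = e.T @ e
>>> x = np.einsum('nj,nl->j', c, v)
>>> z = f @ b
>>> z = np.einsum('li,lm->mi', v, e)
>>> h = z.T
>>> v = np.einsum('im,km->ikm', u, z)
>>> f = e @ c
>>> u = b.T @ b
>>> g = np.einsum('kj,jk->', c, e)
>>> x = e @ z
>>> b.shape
(3, 23)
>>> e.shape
(23, 23)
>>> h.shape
(11, 23)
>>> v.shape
(3, 23, 11)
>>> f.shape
(23, 23)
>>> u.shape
(23, 23)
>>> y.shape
(11, 23)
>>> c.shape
(23, 23)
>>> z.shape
(23, 11)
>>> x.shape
(23, 11)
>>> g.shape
()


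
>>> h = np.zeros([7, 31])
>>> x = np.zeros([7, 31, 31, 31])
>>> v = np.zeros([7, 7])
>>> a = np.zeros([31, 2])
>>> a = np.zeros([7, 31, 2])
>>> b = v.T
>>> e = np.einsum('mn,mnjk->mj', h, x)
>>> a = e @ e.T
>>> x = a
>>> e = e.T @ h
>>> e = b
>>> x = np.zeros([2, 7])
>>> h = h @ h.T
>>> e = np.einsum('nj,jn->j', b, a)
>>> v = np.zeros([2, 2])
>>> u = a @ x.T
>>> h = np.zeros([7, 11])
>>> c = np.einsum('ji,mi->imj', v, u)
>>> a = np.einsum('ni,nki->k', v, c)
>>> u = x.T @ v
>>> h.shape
(7, 11)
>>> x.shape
(2, 7)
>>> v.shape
(2, 2)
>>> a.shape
(7,)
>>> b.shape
(7, 7)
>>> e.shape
(7,)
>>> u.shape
(7, 2)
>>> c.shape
(2, 7, 2)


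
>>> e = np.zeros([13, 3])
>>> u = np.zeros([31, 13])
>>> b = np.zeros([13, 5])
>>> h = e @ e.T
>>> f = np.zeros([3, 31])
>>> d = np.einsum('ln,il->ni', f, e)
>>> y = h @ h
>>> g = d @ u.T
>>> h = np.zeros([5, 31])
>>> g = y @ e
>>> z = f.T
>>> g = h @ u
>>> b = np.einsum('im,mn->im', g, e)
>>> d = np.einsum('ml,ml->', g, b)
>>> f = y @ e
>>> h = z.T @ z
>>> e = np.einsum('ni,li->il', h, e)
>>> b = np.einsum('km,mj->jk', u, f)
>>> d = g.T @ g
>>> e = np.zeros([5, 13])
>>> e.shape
(5, 13)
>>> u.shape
(31, 13)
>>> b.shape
(3, 31)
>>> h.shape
(3, 3)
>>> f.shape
(13, 3)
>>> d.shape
(13, 13)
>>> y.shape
(13, 13)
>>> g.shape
(5, 13)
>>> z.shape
(31, 3)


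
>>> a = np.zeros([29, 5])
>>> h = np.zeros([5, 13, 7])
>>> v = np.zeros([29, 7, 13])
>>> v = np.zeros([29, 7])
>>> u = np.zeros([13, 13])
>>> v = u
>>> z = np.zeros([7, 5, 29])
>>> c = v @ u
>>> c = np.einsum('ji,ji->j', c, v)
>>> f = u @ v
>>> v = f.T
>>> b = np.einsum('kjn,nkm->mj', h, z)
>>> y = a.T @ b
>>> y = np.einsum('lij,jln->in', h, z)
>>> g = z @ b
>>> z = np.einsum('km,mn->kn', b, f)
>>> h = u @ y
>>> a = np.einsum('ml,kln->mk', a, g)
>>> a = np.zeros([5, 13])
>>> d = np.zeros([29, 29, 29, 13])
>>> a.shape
(5, 13)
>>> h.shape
(13, 29)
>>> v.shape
(13, 13)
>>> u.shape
(13, 13)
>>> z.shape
(29, 13)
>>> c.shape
(13,)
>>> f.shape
(13, 13)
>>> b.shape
(29, 13)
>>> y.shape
(13, 29)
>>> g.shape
(7, 5, 13)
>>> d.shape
(29, 29, 29, 13)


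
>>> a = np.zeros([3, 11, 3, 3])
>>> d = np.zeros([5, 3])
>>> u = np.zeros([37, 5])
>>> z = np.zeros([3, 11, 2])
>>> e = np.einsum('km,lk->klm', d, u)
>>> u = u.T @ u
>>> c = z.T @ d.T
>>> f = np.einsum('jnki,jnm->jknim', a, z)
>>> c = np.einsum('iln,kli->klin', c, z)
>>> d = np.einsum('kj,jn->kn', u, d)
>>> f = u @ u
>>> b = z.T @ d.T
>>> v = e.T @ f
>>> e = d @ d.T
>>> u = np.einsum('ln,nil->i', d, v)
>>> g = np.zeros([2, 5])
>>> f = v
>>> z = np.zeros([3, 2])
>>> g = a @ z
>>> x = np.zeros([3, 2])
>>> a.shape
(3, 11, 3, 3)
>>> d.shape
(5, 3)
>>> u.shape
(37,)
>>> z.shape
(3, 2)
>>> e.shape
(5, 5)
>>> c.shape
(3, 11, 2, 5)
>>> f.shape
(3, 37, 5)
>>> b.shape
(2, 11, 5)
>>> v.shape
(3, 37, 5)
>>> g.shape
(3, 11, 3, 2)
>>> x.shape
(3, 2)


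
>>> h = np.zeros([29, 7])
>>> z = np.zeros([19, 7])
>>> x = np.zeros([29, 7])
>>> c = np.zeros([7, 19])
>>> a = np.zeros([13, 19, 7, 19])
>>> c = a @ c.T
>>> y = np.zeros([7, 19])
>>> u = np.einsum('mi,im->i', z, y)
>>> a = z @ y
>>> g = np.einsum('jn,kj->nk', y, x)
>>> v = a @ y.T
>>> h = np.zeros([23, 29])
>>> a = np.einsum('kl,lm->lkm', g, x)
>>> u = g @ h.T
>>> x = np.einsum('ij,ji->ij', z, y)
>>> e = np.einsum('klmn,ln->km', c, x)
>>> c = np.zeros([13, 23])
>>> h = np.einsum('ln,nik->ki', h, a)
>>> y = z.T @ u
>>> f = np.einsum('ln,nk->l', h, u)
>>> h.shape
(7, 19)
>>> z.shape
(19, 7)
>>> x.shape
(19, 7)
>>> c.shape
(13, 23)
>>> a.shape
(29, 19, 7)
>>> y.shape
(7, 23)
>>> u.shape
(19, 23)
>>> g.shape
(19, 29)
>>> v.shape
(19, 7)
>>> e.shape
(13, 7)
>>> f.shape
(7,)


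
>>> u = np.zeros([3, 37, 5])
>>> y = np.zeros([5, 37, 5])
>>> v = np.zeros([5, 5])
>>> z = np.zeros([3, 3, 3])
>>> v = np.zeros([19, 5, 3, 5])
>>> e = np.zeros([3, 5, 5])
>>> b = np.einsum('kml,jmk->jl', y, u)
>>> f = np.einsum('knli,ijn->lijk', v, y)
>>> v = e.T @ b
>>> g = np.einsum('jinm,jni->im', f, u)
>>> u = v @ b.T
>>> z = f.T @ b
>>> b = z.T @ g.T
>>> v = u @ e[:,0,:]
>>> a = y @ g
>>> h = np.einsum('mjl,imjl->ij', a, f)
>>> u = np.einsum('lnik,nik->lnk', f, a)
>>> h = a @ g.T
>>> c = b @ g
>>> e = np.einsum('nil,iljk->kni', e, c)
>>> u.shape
(3, 5, 19)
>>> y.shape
(5, 37, 5)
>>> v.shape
(5, 5, 5)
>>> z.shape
(19, 37, 5, 5)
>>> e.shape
(19, 3, 5)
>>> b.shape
(5, 5, 37, 5)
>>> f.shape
(3, 5, 37, 19)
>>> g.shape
(5, 19)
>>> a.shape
(5, 37, 19)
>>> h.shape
(5, 37, 5)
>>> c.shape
(5, 5, 37, 19)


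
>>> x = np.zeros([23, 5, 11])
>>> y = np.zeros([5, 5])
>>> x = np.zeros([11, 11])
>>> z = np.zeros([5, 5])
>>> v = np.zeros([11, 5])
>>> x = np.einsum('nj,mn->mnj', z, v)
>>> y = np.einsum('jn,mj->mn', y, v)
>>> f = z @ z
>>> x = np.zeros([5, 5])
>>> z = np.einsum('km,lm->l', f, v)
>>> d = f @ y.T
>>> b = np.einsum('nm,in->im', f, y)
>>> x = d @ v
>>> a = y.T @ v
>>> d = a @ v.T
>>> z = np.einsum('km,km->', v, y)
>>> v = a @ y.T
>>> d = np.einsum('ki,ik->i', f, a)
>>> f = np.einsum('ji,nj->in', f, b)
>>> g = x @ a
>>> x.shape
(5, 5)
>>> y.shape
(11, 5)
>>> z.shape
()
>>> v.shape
(5, 11)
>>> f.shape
(5, 11)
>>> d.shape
(5,)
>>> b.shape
(11, 5)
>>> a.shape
(5, 5)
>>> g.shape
(5, 5)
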